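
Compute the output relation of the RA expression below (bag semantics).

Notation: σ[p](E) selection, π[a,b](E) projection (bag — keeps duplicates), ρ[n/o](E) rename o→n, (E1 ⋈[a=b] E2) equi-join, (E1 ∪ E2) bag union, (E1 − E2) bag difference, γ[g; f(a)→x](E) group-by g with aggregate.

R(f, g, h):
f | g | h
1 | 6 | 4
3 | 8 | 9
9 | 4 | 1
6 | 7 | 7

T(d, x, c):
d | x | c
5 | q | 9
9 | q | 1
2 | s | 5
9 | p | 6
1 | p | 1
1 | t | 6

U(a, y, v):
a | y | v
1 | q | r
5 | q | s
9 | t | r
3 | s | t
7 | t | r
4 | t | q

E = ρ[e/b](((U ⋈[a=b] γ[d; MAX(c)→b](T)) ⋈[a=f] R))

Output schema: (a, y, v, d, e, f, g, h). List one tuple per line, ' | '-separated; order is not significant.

Per-node cardinality:
  U → 6
  T → 6
  γ[d; MAX(c)→b](T) → 4
  (U ⋈[a=b] γ[d; MAX(c)→b](T)) → 2
  R → 4
  ((U ⋈[a=b] γ[d; MAX(c)→b](T)) ⋈[a=f] R) → 1
  ρ[e/b](((U ⋈[a=b] γ[d; MAX(c)→b](T)) ⋈[a=f] R)) → 1

== RESULT ==
a | y | v | d | e | f | g | h
9 | t | r | 5 | 9 | 9 | 4 | 1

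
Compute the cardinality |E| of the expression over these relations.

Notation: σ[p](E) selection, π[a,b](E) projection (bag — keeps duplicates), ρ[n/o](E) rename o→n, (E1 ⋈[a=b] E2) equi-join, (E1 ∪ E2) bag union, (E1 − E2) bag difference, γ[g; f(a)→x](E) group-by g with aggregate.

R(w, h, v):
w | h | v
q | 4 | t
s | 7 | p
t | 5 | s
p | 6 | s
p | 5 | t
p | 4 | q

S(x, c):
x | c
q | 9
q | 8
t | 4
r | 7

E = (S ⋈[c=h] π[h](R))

Subexpression sizes:
  S → 4
  R → 6
  π[h](R) → 6
  (S ⋈[c=h] π[h](R)) → 3

|E| = 3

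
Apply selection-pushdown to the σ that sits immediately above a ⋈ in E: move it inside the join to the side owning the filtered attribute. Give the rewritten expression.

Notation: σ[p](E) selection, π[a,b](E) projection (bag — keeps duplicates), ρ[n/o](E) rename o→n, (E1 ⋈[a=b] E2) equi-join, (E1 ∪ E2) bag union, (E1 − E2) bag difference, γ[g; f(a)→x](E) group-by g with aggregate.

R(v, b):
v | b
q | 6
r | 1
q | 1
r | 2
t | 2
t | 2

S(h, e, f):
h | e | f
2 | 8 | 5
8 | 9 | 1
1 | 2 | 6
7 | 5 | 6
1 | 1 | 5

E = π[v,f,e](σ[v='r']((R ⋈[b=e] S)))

σ filters on v, owned by the left side.
E' = π[v,f,e]((σ[v='r'](R) ⋈[b=e] S))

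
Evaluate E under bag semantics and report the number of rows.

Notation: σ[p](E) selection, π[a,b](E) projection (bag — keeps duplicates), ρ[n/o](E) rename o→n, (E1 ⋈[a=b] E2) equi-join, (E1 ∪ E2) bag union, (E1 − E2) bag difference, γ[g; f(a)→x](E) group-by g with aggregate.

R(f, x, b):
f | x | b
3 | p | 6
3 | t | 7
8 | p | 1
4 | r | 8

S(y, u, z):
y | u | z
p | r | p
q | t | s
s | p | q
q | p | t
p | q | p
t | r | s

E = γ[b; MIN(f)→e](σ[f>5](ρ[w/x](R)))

Row counts bottom-up:
  R → 4
  ρ[w/x](R) → 4
  σ[f>5](ρ[w/x](R)) → 1
  γ[b; MIN(f)→e](σ[f>5](ρ[w/x](R))) → 1

|E| = 1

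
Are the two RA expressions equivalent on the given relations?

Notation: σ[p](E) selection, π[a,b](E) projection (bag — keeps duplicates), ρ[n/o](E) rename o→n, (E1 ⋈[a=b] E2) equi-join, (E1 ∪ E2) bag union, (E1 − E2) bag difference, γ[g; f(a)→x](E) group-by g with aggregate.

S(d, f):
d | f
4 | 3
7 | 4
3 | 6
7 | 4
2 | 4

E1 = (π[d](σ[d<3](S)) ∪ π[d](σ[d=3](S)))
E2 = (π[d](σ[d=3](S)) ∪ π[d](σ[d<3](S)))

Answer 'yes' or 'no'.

E1 stepwise |·|:
  S → 5
  σ[d<3](S) → 1
  π[d](σ[d<3](S)) → 1
  S → 5
  σ[d=3](S) → 1
  π[d](σ[d=3](S)) → 1
  (π[d](σ[d<3](S)) ∪ π[d](σ[d=3](S))) → 2
E2 stepwise |·|:
  S → 5
  σ[d=3](S) → 1
  π[d](σ[d=3](S)) → 1
  S → 5
  σ[d<3](S) → 1
  π[d](σ[d<3](S)) → 1
  (π[d](σ[d=3](S)) ∪ π[d](σ[d<3](S))) → 2

E1 and E2 produce the same multiset:
d
2
3

yes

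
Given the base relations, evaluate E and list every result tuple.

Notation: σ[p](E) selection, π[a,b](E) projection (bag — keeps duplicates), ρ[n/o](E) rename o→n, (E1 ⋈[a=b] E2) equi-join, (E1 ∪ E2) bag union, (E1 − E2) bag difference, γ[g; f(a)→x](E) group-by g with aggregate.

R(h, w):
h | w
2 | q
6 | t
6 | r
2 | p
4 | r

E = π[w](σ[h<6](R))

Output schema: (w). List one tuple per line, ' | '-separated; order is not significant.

Per-node cardinality:
  R → 5
  σ[h<6](R) → 3
  π[w](σ[h<6](R)) → 3

== RESULT ==
w
p
q
r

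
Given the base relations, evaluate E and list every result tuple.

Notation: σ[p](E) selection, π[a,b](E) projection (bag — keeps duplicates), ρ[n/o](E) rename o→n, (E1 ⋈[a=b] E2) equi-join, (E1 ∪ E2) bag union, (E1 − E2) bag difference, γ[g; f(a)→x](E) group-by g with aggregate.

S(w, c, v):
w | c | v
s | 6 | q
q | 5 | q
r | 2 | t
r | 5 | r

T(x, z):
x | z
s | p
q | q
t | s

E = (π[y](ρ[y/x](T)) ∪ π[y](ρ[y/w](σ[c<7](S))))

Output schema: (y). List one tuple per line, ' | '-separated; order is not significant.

Row counts bottom-up:
  T → 3
  ρ[y/x](T) → 3
  π[y](ρ[y/x](T)) → 3
  S → 4
  σ[c<7](S) → 4
  ρ[y/w](σ[c<7](S)) → 4
  π[y](ρ[y/w](σ[c<7](S))) → 4
  (π[y](ρ[y/x](T)) ∪ π[y](ρ[y/w](σ[c<7](S)))) → 7

== RESULT ==
y
q
q
r
r
s
s
t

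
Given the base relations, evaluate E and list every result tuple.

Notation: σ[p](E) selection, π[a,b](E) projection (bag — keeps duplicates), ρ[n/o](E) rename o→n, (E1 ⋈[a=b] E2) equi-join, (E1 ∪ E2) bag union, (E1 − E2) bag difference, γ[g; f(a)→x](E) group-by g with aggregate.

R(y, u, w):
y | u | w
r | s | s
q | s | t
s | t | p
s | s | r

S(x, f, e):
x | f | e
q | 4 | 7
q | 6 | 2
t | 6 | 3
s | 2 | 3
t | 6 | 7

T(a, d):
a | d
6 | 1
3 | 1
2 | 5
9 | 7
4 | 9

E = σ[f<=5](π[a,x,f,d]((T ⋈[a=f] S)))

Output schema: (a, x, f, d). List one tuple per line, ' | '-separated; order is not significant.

Per-node cardinality:
  T → 5
  S → 5
  (T ⋈[a=f] S) → 5
  π[a,x,f,d]((T ⋈[a=f] S)) → 5
  σ[f<=5](π[a,x,f,d]((T ⋈[a=f] S))) → 2

== RESULT ==
a | x | f | d
2 | s | 2 | 5
4 | q | 4 | 9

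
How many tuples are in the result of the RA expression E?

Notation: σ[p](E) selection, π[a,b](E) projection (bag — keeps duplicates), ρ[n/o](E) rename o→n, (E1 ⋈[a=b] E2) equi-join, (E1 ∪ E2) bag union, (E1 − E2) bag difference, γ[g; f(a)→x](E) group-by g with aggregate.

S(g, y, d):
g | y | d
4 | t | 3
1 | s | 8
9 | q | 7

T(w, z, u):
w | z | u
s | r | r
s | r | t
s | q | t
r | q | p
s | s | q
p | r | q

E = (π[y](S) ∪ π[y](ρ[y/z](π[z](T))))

Row counts bottom-up:
  S → 3
  π[y](S) → 3
  T → 6
  π[z](T) → 6
  ρ[y/z](π[z](T)) → 6
  π[y](ρ[y/z](π[z](T))) → 6
  (π[y](S) ∪ π[y](ρ[y/z](π[z](T)))) → 9

|E| = 9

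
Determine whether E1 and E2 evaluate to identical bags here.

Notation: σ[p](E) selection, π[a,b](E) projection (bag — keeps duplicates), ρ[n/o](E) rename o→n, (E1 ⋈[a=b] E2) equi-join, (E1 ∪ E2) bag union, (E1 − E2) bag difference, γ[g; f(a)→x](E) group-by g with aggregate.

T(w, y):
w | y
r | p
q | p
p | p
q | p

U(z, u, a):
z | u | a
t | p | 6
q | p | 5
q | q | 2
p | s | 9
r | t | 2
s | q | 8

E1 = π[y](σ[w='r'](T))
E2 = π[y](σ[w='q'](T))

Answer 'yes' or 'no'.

E1 per-node cardinality:
  T → 4
  σ[w='r'](T) → 1
  π[y](σ[w='r'](T)) → 1
E2 per-node cardinality:
  T → 4
  σ[w='q'](T) → 2
  π[y](σ[w='q'](T)) → 2

E1 result:
y
p
E2 result:
y
p
p
Witness: ('p',) appears 1× in E1 but 2× in E2.

no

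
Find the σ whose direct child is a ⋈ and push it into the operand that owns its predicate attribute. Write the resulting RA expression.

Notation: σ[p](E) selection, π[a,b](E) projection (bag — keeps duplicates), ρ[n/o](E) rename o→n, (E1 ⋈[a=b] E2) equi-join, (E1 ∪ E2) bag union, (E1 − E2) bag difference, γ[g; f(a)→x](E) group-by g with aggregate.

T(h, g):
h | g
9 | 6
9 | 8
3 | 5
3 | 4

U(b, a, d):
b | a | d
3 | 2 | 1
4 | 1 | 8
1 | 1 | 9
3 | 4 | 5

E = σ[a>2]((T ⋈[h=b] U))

σ filters on a, owned by the right side.
E' = (T ⋈[h=b] σ[a>2](U))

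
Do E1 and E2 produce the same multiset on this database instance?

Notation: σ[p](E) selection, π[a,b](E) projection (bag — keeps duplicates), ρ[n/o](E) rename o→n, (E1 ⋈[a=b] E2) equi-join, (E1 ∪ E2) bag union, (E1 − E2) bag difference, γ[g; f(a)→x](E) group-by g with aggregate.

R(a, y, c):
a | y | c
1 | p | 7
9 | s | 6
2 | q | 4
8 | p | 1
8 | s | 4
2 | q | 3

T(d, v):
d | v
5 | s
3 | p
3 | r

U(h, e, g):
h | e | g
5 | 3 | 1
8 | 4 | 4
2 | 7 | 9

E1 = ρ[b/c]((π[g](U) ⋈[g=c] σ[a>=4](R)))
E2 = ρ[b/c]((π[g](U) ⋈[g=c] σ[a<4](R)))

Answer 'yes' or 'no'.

E1 subexpression sizes:
  U → 3
  π[g](U) → 3
  R → 6
  σ[a>=4](R) → 3
  (π[g](U) ⋈[g=c] σ[a>=4](R)) → 2
  ρ[b/c]((π[g](U) ⋈[g=c] σ[a>=4](R))) → 2
E2 subexpression sizes:
  U → 3
  π[g](U) → 3
  R → 6
  σ[a<4](R) → 3
  (π[g](U) ⋈[g=c] σ[a<4](R)) → 1
  ρ[b/c]((π[g](U) ⋈[g=c] σ[a<4](R))) → 1

E1 result:
g | a | y | b
1 | 8 | p | 1
4 | 8 | s | 4
E2 result:
g | a | y | b
4 | 2 | q | 4
Witness: (4, 2, 'q', 4) appears 0× in E1 but 1× in E2.

no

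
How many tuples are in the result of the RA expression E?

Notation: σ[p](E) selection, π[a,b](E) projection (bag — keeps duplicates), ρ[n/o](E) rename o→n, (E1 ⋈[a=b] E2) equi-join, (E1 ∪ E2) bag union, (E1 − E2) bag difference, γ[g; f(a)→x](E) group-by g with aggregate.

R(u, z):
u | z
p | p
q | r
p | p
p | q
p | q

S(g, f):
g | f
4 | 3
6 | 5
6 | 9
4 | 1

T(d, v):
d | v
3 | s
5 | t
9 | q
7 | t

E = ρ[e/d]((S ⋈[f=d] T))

Row counts bottom-up:
  S → 4
  T → 4
  (S ⋈[f=d] T) → 3
  ρ[e/d]((S ⋈[f=d] T)) → 3

|E| = 3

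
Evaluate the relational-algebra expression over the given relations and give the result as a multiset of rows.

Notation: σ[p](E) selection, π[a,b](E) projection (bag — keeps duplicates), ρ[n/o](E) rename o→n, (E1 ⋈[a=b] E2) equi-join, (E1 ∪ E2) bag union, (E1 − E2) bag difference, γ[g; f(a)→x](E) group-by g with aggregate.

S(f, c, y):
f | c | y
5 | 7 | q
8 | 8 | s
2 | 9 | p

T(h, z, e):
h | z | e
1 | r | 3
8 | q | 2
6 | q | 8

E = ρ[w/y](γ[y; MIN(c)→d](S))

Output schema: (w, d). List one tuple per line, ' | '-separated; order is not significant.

Per-node cardinality:
  S → 3
  γ[y; MIN(c)→d](S) → 3
  ρ[w/y](γ[y; MIN(c)→d](S)) → 3

== RESULT ==
w | d
p | 9
q | 7
s | 8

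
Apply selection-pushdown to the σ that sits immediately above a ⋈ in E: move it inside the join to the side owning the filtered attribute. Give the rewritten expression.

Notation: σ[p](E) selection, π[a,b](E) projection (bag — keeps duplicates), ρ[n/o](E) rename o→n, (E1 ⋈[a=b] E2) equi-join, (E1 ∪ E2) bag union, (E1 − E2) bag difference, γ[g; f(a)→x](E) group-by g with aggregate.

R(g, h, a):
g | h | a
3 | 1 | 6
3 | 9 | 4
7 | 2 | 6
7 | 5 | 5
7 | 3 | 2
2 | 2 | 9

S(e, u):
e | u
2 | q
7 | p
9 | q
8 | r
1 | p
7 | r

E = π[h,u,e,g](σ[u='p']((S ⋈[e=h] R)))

σ filters on u, owned by the left side.
E' = π[h,u,e,g]((σ[u='p'](S) ⋈[e=h] R))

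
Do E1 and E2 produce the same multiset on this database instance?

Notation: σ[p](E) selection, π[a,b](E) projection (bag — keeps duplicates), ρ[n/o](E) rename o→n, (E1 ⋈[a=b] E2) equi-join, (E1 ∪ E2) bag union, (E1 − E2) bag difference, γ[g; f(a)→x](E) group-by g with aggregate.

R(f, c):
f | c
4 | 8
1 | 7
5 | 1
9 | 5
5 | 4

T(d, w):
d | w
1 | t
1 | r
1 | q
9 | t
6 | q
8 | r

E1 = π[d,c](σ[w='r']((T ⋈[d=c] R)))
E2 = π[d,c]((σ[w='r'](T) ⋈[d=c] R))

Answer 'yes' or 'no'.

E1 per-node cardinality:
  T → 6
  R → 5
  (T ⋈[d=c] R) → 4
  σ[w='r']((T ⋈[d=c] R)) → 2
  π[d,c](σ[w='r']((T ⋈[d=c] R))) → 2
E2 per-node cardinality:
  T → 6
  σ[w='r'](T) → 2
  R → 5
  (σ[w='r'](T) ⋈[d=c] R) → 2
  π[d,c]((σ[w='r'](T) ⋈[d=c] R)) → 2

E1 and E2 produce the same multiset:
d | c
1 | 1
8 | 8

yes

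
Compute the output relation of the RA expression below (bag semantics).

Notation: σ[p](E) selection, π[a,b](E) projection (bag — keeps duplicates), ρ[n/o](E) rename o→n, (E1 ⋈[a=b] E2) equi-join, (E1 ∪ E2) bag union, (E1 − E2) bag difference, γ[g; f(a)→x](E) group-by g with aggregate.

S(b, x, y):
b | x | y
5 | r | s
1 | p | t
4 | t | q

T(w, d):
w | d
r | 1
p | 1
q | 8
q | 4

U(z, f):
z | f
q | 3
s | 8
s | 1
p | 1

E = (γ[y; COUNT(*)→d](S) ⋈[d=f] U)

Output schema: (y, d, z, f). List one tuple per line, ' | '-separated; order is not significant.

Row counts bottom-up:
  S → 3
  γ[y; COUNT(*)→d](S) → 3
  U → 4
  (γ[y; COUNT(*)→d](S) ⋈[d=f] U) → 6

== RESULT ==
y | d | z | f
q | 1 | p | 1
q | 1 | s | 1
s | 1 | p | 1
s | 1 | s | 1
t | 1 | p | 1
t | 1 | s | 1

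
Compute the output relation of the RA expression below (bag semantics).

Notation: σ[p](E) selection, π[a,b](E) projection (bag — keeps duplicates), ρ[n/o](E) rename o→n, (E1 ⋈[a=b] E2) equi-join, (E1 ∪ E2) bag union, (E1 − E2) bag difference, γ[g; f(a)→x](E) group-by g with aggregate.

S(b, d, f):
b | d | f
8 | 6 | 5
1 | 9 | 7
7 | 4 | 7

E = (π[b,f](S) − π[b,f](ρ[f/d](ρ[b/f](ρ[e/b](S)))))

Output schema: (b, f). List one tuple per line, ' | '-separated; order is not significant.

Per-node cardinality:
  S → 3
  π[b,f](S) → 3
  S → 3
  ρ[e/b](S) → 3
  ρ[b/f](ρ[e/b](S)) → 3
  ρ[f/d](ρ[b/f](ρ[e/b](S))) → 3
  π[b,f](ρ[f/d](ρ[b/f](ρ[e/b](S)))) → 3
  (π[b,f](S) − π[b,f](ρ[f/d](ρ[b/f](ρ[e/b](S))))) → 3

== RESULT ==
b | f
1 | 7
7 | 7
8 | 5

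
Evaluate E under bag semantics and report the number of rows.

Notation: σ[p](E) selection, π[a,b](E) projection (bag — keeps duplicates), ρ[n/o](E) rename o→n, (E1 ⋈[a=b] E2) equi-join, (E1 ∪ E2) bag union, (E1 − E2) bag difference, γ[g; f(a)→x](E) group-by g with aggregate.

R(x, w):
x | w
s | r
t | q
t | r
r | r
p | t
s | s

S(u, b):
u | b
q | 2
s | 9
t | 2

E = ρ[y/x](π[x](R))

Subexpression sizes:
  R → 6
  π[x](R) → 6
  ρ[y/x](π[x](R)) → 6

|E| = 6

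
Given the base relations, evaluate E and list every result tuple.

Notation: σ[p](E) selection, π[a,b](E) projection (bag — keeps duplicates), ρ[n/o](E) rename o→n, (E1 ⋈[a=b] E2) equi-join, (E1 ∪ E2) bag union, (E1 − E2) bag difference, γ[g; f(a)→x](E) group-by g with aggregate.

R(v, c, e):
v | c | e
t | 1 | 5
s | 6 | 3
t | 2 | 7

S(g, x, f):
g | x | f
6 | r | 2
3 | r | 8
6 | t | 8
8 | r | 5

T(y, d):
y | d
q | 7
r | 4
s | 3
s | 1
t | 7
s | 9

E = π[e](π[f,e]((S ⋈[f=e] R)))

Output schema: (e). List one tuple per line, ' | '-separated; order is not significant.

Stepwise |·|:
  S → 4
  R → 3
  (S ⋈[f=e] R) → 1
  π[f,e]((S ⋈[f=e] R)) → 1
  π[e](π[f,e]((S ⋈[f=e] R))) → 1

== RESULT ==
e
5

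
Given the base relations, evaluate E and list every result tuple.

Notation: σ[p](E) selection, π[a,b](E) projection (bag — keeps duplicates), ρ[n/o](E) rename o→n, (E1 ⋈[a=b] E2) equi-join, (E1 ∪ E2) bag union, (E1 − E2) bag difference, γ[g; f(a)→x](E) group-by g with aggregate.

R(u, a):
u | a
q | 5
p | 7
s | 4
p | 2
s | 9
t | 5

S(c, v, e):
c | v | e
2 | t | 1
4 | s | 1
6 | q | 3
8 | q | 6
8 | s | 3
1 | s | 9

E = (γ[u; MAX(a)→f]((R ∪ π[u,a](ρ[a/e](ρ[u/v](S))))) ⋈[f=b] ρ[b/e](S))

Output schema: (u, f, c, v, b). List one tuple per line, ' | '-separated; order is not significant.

Stepwise |·|:
  R → 6
  S → 6
  ρ[u/v](S) → 6
  ρ[a/e](ρ[u/v](S)) → 6
  π[u,a](ρ[a/e](ρ[u/v](S))) → 6
  (R ∪ π[u,a](ρ[a/e](ρ[u/v](S)))) → 12
  γ[u; MAX(a)→f]((R ∪ π[u,a](ρ[a/e](ρ[u/v](S))))) → 4
  S → 6
  ρ[b/e](S) → 6
  (γ[u; MAX(a)→f]((R ∪ π[u,a](ρ[a/e](ρ[u/v](S))))) ⋈[f=b] ρ[b/e](S)) → 2

== RESULT ==
u | f | c | v | b
q | 6 | 8 | q | 6
s | 9 | 1 | s | 9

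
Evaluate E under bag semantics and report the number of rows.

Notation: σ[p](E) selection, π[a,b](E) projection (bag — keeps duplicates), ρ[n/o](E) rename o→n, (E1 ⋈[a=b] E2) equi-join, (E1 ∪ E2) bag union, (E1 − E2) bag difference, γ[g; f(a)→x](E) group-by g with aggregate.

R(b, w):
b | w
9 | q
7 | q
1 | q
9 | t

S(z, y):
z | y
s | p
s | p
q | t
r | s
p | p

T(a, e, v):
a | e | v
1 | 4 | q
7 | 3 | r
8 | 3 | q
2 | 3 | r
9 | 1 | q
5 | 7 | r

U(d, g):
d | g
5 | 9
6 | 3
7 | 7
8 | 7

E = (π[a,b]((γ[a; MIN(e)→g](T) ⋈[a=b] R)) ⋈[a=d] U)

Subexpression sizes:
  T → 6
  γ[a; MIN(e)→g](T) → 6
  R → 4
  (γ[a; MIN(e)→g](T) ⋈[a=b] R) → 4
  π[a,b]((γ[a; MIN(e)→g](T) ⋈[a=b] R)) → 4
  U → 4
  (π[a,b]((γ[a; MIN(e)→g](T) ⋈[a=b] R)) ⋈[a=d] U) → 1

|E| = 1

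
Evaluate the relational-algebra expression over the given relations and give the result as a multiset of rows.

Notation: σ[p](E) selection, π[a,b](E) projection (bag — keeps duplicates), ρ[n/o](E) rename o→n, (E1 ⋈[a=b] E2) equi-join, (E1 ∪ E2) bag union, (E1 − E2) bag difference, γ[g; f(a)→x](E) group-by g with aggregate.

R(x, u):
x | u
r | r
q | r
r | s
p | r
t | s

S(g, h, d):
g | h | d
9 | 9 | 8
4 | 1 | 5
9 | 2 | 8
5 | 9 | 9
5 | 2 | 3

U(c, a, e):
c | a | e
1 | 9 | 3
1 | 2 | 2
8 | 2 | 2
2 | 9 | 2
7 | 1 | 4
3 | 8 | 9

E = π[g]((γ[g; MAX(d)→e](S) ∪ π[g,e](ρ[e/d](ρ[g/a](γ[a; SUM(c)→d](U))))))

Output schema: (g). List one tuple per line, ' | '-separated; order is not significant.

Per-node cardinality:
  S → 5
  γ[g; MAX(d)→e](S) → 3
  U → 6
  γ[a; SUM(c)→d](U) → 4
  ρ[g/a](γ[a; SUM(c)→d](U)) → 4
  ρ[e/d](ρ[g/a](γ[a; SUM(c)→d](U))) → 4
  π[g,e](ρ[e/d](ρ[g/a](γ[a; SUM(c)→d](U)))) → 4
  (γ[g; MAX(d)→e](S) ∪ π[g,e](ρ[e/d](ρ[g/a](γ[a; SUM(c)→d](U))))) → 7
  π[g]((γ[g; MAX(d)→e](S) ∪ π[g,e](ρ[e/d](ρ[g/a](γ[a; SUM(c)→d](U)))))) → 7

== RESULT ==
g
1
2
4
5
8
9
9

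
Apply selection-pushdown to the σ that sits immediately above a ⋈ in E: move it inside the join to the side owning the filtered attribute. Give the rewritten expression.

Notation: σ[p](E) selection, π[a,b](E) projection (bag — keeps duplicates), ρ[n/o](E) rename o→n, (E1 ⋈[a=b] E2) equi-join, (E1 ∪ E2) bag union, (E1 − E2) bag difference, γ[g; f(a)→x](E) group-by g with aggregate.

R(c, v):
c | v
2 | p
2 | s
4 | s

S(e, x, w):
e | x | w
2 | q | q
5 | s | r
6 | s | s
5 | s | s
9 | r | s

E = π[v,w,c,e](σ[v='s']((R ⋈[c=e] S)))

σ filters on v, owned by the left side.
E' = π[v,w,c,e]((σ[v='s'](R) ⋈[c=e] S))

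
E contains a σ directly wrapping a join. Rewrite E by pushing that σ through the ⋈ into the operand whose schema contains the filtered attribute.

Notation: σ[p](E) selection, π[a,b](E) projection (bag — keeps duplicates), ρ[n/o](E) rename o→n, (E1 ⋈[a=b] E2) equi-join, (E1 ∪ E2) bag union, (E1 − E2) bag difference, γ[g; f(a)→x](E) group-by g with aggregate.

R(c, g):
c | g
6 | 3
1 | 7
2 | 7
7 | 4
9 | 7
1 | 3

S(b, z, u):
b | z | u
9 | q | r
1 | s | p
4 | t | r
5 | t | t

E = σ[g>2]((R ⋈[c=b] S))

σ filters on g, owned by the left side.
E' = (σ[g>2](R) ⋈[c=b] S)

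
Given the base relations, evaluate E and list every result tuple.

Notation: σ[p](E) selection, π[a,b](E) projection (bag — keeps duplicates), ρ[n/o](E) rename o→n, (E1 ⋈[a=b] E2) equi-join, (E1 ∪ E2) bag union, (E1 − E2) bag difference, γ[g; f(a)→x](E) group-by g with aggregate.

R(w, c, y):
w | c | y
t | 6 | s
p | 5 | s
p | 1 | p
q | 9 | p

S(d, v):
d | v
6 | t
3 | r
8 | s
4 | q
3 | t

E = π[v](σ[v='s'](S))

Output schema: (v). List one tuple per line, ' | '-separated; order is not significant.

Stepwise |·|:
  S → 5
  σ[v='s'](S) → 1
  π[v](σ[v='s'](S)) → 1

== RESULT ==
v
s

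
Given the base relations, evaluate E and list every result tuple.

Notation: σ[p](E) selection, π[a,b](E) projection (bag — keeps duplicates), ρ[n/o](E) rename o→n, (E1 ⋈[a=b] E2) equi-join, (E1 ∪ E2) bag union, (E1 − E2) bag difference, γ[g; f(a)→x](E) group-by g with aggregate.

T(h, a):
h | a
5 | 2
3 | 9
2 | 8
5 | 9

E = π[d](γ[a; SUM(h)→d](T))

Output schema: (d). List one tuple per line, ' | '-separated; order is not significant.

Stepwise |·|:
  T → 4
  γ[a; SUM(h)→d](T) → 3
  π[d](γ[a; SUM(h)→d](T)) → 3

== RESULT ==
d
2
5
8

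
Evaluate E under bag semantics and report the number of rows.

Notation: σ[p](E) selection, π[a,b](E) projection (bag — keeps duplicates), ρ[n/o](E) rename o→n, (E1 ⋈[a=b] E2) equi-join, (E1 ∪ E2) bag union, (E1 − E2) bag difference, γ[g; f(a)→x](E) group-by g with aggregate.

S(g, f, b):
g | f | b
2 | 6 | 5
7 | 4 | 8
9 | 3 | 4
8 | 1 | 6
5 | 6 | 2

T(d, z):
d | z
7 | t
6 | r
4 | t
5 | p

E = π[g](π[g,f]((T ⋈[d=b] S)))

Stepwise |·|:
  T → 4
  S → 5
  (T ⋈[d=b] S) → 3
  π[g,f]((T ⋈[d=b] S)) → 3
  π[g](π[g,f]((T ⋈[d=b] S))) → 3

|E| = 3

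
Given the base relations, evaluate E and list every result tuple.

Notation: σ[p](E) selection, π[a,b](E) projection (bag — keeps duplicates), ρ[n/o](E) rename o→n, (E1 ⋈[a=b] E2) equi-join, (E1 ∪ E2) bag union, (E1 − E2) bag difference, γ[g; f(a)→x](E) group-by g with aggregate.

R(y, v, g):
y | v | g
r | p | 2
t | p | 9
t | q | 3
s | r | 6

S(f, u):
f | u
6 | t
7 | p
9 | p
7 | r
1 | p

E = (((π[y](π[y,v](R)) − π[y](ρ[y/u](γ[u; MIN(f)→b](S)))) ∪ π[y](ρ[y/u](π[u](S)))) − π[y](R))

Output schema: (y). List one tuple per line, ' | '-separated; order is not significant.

Per-node cardinality:
  R → 4
  π[y,v](R) → 4
  π[y](π[y,v](R)) → 4
  S → 5
  γ[u; MIN(f)→b](S) → 3
  ρ[y/u](γ[u; MIN(f)→b](S)) → 3
  π[y](ρ[y/u](γ[u; MIN(f)→b](S))) → 3
  (π[y](π[y,v](R)) − π[y](ρ[y/u](γ[u; MIN(f)→b](S)))) → 2
  S → 5
  π[u](S) → 5
  ρ[y/u](π[u](S)) → 5
  π[y](ρ[y/u](π[u](S))) → 5
  ((π[y](π[y,v](R)) − π[y](ρ[y/u](γ[u; MIN(f)→b](S)))) ∪ π[y](ρ[y/u](π[u](S)))) → 7
  R → 4
  π[y](R) → 4
  (((π[y](π[y,v](R)) − π[y](ρ[y/u](γ[u; MIN(f)→b](S)))) ∪ π[y](ρ[y/u](π[u](S)))) − π[y](R)) → 3

== RESULT ==
y
p
p
p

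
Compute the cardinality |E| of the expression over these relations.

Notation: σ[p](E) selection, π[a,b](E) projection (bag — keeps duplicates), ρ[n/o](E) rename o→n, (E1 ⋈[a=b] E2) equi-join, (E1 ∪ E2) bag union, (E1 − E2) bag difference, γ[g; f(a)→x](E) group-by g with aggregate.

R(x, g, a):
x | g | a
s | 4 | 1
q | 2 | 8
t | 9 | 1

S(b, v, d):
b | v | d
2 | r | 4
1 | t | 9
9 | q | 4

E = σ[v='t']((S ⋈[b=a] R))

Row counts bottom-up:
  S → 3
  R → 3
  (S ⋈[b=a] R) → 2
  σ[v='t']((S ⋈[b=a] R)) → 2

|E| = 2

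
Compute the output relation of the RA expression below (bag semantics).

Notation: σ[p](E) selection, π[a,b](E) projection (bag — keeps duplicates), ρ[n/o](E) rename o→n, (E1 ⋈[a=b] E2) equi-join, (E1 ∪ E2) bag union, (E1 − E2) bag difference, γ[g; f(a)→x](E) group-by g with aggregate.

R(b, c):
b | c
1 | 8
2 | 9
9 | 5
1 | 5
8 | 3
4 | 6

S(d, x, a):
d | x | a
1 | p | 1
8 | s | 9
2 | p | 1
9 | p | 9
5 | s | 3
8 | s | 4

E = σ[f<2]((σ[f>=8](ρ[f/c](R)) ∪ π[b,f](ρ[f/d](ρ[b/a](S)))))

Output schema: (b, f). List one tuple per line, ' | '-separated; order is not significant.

Subexpression sizes:
  R → 6
  ρ[f/c](R) → 6
  σ[f>=8](ρ[f/c](R)) → 2
  S → 6
  ρ[b/a](S) → 6
  ρ[f/d](ρ[b/a](S)) → 6
  π[b,f](ρ[f/d](ρ[b/a](S))) → 6
  (σ[f>=8](ρ[f/c](R)) ∪ π[b,f](ρ[f/d](ρ[b/a](S)))) → 8
  σ[f<2]((σ[f>=8](ρ[f/c](R)) ∪ π[b,f](ρ[f/d](ρ[b/a](S))))) → 1

== RESULT ==
b | f
1 | 1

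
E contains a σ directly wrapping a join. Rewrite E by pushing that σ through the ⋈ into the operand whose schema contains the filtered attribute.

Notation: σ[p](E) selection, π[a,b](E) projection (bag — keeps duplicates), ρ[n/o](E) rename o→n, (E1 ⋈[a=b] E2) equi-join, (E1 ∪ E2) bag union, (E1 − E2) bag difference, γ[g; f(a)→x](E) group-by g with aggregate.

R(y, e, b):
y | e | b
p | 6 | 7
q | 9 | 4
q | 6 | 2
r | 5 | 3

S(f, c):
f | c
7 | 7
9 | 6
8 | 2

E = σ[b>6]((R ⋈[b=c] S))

σ filters on b, owned by the left side.
E' = (σ[b>6](R) ⋈[b=c] S)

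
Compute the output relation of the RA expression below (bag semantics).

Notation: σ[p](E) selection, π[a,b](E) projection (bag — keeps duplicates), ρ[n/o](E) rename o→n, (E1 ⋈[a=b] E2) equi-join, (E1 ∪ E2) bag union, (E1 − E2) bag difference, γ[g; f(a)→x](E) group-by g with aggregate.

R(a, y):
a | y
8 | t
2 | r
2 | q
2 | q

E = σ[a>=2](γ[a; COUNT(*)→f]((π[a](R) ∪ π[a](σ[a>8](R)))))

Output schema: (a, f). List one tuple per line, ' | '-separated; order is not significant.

Stepwise |·|:
  R → 4
  π[a](R) → 4
  R → 4
  σ[a>8](R) → 0
  π[a](σ[a>8](R)) → 0
  (π[a](R) ∪ π[a](σ[a>8](R))) → 4
  γ[a; COUNT(*)→f]((π[a](R) ∪ π[a](σ[a>8](R)))) → 2
  σ[a>=2](γ[a; COUNT(*)→f]((π[a](R) ∪ π[a](σ[a>8](R))))) → 2

== RESULT ==
a | f
2 | 3
8 | 1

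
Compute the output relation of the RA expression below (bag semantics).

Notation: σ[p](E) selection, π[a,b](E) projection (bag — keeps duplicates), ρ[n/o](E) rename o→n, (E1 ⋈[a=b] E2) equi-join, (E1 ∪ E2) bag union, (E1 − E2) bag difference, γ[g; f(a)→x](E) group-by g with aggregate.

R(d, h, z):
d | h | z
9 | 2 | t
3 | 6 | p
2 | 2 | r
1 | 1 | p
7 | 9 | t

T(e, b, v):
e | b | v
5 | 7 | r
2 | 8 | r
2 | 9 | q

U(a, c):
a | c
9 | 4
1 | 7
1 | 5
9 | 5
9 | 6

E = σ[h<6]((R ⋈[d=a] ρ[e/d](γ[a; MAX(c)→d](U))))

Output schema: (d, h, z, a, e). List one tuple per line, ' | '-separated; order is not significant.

Row counts bottom-up:
  R → 5
  U → 5
  γ[a; MAX(c)→d](U) → 2
  ρ[e/d](γ[a; MAX(c)→d](U)) → 2
  (R ⋈[d=a] ρ[e/d](γ[a; MAX(c)→d](U))) → 2
  σ[h<6]((R ⋈[d=a] ρ[e/d](γ[a; MAX(c)→d](U)))) → 2

== RESULT ==
d | h | z | a | e
1 | 1 | p | 1 | 7
9 | 2 | t | 9 | 6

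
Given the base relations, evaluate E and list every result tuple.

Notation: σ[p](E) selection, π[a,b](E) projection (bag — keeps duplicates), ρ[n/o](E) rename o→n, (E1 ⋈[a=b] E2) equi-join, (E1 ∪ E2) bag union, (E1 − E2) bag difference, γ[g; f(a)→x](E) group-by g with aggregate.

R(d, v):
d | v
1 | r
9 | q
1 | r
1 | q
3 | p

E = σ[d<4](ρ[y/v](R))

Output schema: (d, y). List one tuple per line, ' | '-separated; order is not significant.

Subexpression sizes:
  R → 5
  ρ[y/v](R) → 5
  σ[d<4](ρ[y/v](R)) → 4

== RESULT ==
d | y
1 | q
1 | r
1 | r
3 | p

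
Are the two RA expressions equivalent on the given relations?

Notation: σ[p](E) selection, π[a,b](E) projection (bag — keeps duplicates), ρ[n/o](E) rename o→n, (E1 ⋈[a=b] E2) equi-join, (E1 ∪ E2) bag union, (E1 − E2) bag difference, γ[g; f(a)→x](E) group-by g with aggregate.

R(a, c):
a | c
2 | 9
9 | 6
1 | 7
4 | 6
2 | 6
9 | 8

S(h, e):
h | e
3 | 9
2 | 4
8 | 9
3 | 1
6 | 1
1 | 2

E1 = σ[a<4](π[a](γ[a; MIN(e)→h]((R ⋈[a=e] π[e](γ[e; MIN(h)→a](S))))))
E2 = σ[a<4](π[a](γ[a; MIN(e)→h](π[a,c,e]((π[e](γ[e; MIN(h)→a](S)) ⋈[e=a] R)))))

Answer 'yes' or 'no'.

E1 row counts bottom-up:
  R → 6
  S → 6
  γ[e; MIN(h)→a](S) → 4
  π[e](γ[e; MIN(h)→a](S)) → 4
  (R ⋈[a=e] π[e](γ[e; MIN(h)→a](S))) → 6
  γ[a; MIN(e)→h]((R ⋈[a=e] π[e](γ[e; MIN(h)→a](S)))) → 4
  π[a](γ[a; MIN(e)→h]((R ⋈[a=e] π[e](γ[e; MIN(h)→a](S))))) → 4
  σ[a<4](π[a](γ[a; MIN(e)→h]((R ⋈[a=e] π[e](γ[e; MIN(h)→a](S)))))) → 2
E2 row counts bottom-up:
  S → 6
  γ[e; MIN(h)→a](S) → 4
  π[e](γ[e; MIN(h)→a](S)) → 4
  R → 6
  (π[e](γ[e; MIN(h)→a](S)) ⋈[e=a] R) → 6
  π[a,c,e]((π[e](γ[e; MIN(h)→a](S)) ⋈[e=a] R)) → 6
  γ[a; MIN(e)→h](π[a,c,e]((π[e](γ[e; MIN(h)→a](S)) ⋈[e=a] R))) → 4
  π[a](γ[a; MIN(e)→h](π[a,c,e]((π[e](γ[e; MIN(h)→a](S)) ⋈[e=a] R)))) → 4
  σ[a<4](π[a](γ[a; MIN(e)→h](π[a,c,e]((π[e](γ[e; MIN(h)→a](S)) ⋈[e=a] R))))) → 2

E1 and E2 produce the same multiset:
a
1
2

yes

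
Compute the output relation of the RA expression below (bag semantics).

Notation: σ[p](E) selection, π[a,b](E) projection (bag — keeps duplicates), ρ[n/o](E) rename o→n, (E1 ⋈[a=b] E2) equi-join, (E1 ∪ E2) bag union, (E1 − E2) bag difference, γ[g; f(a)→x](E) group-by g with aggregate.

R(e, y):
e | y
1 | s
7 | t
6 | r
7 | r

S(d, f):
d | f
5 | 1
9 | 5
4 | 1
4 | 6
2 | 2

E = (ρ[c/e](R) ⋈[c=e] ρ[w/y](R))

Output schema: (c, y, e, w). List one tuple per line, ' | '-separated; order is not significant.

Subexpression sizes:
  R → 4
  ρ[c/e](R) → 4
  R → 4
  ρ[w/y](R) → 4
  (ρ[c/e](R) ⋈[c=e] ρ[w/y](R)) → 6

== RESULT ==
c | y | e | w
1 | s | 1 | s
6 | r | 6 | r
7 | r | 7 | r
7 | r | 7 | t
7 | t | 7 | r
7 | t | 7 | t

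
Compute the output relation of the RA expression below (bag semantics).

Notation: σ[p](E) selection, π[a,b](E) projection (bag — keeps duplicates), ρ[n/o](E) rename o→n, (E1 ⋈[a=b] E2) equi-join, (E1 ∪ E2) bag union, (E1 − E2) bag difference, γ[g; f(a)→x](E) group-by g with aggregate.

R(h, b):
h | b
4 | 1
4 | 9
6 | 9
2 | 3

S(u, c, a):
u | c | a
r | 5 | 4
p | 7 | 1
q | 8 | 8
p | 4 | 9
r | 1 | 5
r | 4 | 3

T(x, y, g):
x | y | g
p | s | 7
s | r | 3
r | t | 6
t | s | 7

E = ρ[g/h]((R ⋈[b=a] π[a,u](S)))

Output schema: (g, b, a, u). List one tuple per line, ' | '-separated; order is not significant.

Row counts bottom-up:
  R → 4
  S → 6
  π[a,u](S) → 6
  (R ⋈[b=a] π[a,u](S)) → 4
  ρ[g/h]((R ⋈[b=a] π[a,u](S))) → 4

== RESULT ==
g | b | a | u
2 | 3 | 3 | r
4 | 1 | 1 | p
4 | 9 | 9 | p
6 | 9 | 9 | p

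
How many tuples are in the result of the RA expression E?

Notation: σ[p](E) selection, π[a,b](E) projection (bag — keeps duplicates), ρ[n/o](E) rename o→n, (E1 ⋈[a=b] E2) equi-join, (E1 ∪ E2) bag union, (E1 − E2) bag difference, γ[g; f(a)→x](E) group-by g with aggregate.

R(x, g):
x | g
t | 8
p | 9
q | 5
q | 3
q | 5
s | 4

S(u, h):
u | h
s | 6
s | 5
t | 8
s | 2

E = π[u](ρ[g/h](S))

Row counts bottom-up:
  S → 4
  ρ[g/h](S) → 4
  π[u](ρ[g/h](S)) → 4

|E| = 4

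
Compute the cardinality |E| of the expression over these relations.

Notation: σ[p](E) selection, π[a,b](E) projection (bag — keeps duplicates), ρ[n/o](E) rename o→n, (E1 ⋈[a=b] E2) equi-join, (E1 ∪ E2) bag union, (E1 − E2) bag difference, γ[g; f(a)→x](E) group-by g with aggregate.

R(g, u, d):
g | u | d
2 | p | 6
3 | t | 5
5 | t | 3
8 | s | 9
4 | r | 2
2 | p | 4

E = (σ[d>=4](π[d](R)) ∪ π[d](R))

Per-node cardinality:
  R → 6
  π[d](R) → 6
  σ[d>=4](π[d](R)) → 4
  R → 6
  π[d](R) → 6
  (σ[d>=4](π[d](R)) ∪ π[d](R)) → 10

|E| = 10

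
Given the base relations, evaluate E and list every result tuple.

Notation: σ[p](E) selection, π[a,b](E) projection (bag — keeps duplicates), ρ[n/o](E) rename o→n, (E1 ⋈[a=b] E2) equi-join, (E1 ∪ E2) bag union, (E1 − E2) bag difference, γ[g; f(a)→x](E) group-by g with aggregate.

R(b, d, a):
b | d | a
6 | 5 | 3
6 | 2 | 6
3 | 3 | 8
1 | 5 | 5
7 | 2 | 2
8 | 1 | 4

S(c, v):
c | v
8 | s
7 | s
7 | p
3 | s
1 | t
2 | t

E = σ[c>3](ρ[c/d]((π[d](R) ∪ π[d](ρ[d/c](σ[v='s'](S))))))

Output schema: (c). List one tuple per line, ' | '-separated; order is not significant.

Per-node cardinality:
  R → 6
  π[d](R) → 6
  S → 6
  σ[v='s'](S) → 3
  ρ[d/c](σ[v='s'](S)) → 3
  π[d](ρ[d/c](σ[v='s'](S))) → 3
  (π[d](R) ∪ π[d](ρ[d/c](σ[v='s'](S)))) → 9
  ρ[c/d]((π[d](R) ∪ π[d](ρ[d/c](σ[v='s'](S))))) → 9
  σ[c>3](ρ[c/d]((π[d](R) ∪ π[d](ρ[d/c](σ[v='s'](S)))))) → 4

== RESULT ==
c
5
5
7
8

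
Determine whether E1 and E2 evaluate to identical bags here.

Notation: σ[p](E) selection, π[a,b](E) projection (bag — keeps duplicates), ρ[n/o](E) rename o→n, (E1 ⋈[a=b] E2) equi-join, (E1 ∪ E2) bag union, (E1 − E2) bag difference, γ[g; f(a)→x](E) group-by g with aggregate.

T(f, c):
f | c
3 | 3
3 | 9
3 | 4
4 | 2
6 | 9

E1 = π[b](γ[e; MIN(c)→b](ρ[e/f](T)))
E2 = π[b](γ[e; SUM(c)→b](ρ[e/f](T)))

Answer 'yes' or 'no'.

E1 row counts bottom-up:
  T → 5
  ρ[e/f](T) → 5
  γ[e; MIN(c)→b](ρ[e/f](T)) → 3
  π[b](γ[e; MIN(c)→b](ρ[e/f](T))) → 3
E2 row counts bottom-up:
  T → 5
  ρ[e/f](T) → 5
  γ[e; SUM(c)→b](ρ[e/f](T)) → 3
  π[b](γ[e; SUM(c)→b](ρ[e/f](T))) → 3

E1 result:
b
2
3
9
E2 result:
b
2
9
16
Witness: (16,) appears 0× in E1 but 1× in E2.

no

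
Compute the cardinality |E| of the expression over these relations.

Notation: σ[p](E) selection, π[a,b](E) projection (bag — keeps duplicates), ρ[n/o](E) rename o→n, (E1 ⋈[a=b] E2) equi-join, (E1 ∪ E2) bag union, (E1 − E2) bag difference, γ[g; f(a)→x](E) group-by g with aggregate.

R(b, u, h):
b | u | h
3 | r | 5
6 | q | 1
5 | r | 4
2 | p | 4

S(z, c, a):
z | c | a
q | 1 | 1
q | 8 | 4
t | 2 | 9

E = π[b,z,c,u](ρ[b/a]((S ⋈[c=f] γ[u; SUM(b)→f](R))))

Subexpression sizes:
  S → 3
  R → 4
  γ[u; SUM(b)→f](R) → 3
  (S ⋈[c=f] γ[u; SUM(b)→f](R)) → 2
  ρ[b/a]((S ⋈[c=f] γ[u; SUM(b)→f](R))) → 2
  π[b,z,c,u](ρ[b/a]((S ⋈[c=f] γ[u; SUM(b)→f](R)))) → 2

|E| = 2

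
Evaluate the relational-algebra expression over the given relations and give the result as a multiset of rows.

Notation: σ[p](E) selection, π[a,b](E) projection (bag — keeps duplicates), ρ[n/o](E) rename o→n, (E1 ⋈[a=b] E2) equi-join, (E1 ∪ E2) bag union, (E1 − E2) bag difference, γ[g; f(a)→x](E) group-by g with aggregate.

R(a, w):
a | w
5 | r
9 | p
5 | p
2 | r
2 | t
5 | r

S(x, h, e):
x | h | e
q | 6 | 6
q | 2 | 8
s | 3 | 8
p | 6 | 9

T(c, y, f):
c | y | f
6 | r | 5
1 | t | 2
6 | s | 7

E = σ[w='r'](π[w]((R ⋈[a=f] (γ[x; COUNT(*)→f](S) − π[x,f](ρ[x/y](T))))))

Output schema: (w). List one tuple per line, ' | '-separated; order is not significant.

Row counts bottom-up:
  R → 6
  S → 4
  γ[x; COUNT(*)→f](S) → 3
  T → 3
  ρ[x/y](T) → 3
  π[x,f](ρ[x/y](T)) → 3
  (γ[x; COUNT(*)→f](S) − π[x,f](ρ[x/y](T))) → 3
  (R ⋈[a=f] (γ[x; COUNT(*)→f](S) − π[x,f](ρ[x/y](T)))) → 2
  π[w]((R ⋈[a=f] (γ[x; COUNT(*)→f](S) − π[x,f](ρ[x/y](T))))) → 2
  σ[w='r'](π[w]((R ⋈[a=f] (γ[x; COUNT(*)→f](S) − π[x,f](ρ[x/y](T)))))) → 1

== RESULT ==
w
r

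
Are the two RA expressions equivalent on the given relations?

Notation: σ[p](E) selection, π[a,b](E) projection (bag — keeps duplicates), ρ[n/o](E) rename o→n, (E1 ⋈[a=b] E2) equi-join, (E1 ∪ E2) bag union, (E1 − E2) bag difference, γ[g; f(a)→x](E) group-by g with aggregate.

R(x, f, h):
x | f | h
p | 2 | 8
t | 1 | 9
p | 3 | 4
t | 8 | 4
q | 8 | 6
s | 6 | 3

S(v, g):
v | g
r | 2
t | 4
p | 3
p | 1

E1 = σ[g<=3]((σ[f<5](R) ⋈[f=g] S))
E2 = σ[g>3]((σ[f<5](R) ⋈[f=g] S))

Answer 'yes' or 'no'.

E1 per-node cardinality:
  R → 6
  σ[f<5](R) → 3
  S → 4
  (σ[f<5](R) ⋈[f=g] S) → 3
  σ[g<=3]((σ[f<5](R) ⋈[f=g] S)) → 3
E2 per-node cardinality:
  R → 6
  σ[f<5](R) → 3
  S → 4
  (σ[f<5](R) ⋈[f=g] S) → 3
  σ[g>3]((σ[f<5](R) ⋈[f=g] S)) → 0

E1 result:
x | f | h | v | g
p | 2 | 8 | r | 2
p | 3 | 4 | p | 3
t | 1 | 9 | p | 1
E2 result:
x | f | h | v | g
(0 rows)
Witness: ('p', 3, 4, 'p', 3) appears 1× in E1 but 0× in E2.

no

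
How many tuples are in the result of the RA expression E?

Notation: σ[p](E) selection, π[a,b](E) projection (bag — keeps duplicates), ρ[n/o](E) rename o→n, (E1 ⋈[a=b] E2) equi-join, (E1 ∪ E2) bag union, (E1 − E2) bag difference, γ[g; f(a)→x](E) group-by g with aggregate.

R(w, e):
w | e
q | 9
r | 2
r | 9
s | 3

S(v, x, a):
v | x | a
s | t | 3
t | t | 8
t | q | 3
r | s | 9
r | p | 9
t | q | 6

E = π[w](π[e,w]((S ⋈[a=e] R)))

Per-node cardinality:
  S → 6
  R → 4
  (S ⋈[a=e] R) → 6
  π[e,w]((S ⋈[a=e] R)) → 6
  π[w](π[e,w]((S ⋈[a=e] R))) → 6

|E| = 6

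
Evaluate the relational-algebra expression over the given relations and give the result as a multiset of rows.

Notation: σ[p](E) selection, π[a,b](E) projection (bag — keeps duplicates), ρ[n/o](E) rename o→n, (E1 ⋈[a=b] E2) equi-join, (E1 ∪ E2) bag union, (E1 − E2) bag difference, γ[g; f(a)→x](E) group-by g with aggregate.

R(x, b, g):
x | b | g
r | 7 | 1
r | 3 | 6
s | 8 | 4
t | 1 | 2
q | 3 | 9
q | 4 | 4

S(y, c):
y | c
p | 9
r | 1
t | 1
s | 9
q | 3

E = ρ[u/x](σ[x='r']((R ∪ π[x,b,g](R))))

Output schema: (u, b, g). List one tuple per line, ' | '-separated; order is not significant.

Row counts bottom-up:
  R → 6
  R → 6
  π[x,b,g](R) → 6
  (R ∪ π[x,b,g](R)) → 12
  σ[x='r']((R ∪ π[x,b,g](R))) → 4
  ρ[u/x](σ[x='r']((R ∪ π[x,b,g](R)))) → 4

== RESULT ==
u | b | g
r | 3 | 6
r | 3 | 6
r | 7 | 1
r | 7 | 1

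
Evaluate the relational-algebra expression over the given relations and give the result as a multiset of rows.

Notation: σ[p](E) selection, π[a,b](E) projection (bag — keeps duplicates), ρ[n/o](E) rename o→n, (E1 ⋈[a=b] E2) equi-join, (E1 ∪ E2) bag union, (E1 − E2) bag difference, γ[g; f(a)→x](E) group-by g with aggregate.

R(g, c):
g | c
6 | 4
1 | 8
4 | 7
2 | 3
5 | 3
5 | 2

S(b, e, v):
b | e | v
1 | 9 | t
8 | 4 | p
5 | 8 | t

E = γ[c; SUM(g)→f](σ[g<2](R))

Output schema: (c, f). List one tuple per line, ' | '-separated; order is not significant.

Subexpression sizes:
  R → 6
  σ[g<2](R) → 1
  γ[c; SUM(g)→f](σ[g<2](R)) → 1

== RESULT ==
c | f
8 | 1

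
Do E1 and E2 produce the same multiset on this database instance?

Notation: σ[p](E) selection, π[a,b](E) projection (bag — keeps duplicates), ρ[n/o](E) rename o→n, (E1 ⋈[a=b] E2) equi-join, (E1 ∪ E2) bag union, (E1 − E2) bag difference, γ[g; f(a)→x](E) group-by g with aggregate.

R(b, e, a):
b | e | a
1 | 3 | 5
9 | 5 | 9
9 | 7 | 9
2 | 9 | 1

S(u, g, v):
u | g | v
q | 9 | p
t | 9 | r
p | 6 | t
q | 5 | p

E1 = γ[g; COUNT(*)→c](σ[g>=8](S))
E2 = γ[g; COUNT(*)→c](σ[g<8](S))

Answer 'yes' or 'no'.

E1 subexpression sizes:
  S → 4
  σ[g>=8](S) → 2
  γ[g; COUNT(*)→c](σ[g>=8](S)) → 1
E2 subexpression sizes:
  S → 4
  σ[g<8](S) → 2
  γ[g; COUNT(*)→c](σ[g<8](S)) → 2

E1 result:
g | c
9 | 2
E2 result:
g | c
5 | 1
6 | 1
Witness: (6, 1) appears 0× in E1 but 1× in E2.

no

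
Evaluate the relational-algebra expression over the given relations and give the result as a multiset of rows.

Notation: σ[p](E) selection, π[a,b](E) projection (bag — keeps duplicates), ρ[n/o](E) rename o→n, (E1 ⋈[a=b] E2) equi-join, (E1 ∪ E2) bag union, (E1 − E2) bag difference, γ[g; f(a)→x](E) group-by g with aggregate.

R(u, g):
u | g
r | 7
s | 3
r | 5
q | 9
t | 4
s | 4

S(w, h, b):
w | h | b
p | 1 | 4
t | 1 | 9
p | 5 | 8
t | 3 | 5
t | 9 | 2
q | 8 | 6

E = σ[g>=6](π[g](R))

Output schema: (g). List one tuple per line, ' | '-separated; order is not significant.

Subexpression sizes:
  R → 6
  π[g](R) → 6
  σ[g>=6](π[g](R)) → 2

== RESULT ==
g
7
9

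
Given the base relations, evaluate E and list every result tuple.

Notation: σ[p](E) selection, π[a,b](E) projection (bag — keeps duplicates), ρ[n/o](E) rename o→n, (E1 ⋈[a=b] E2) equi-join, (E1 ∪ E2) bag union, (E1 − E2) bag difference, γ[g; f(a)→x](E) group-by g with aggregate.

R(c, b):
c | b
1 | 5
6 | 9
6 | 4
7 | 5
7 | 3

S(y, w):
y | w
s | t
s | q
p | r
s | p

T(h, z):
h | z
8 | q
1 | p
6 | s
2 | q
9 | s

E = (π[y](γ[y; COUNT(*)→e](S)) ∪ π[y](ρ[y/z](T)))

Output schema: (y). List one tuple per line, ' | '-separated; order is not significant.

Per-node cardinality:
  S → 4
  γ[y; COUNT(*)→e](S) → 2
  π[y](γ[y; COUNT(*)→e](S)) → 2
  T → 5
  ρ[y/z](T) → 5
  π[y](ρ[y/z](T)) → 5
  (π[y](γ[y; COUNT(*)→e](S)) ∪ π[y](ρ[y/z](T))) → 7

== RESULT ==
y
p
p
q
q
s
s
s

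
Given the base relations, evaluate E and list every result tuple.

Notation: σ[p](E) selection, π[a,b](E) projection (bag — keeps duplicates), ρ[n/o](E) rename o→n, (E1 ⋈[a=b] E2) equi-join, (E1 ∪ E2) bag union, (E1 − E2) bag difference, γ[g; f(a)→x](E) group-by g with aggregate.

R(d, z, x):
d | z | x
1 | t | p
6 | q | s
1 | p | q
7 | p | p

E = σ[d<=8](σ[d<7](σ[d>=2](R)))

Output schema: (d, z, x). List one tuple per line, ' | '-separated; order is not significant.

Per-node cardinality:
  R → 4
  σ[d>=2](R) → 2
  σ[d<7](σ[d>=2](R)) → 1
  σ[d<=8](σ[d<7](σ[d>=2](R))) → 1

== RESULT ==
d | z | x
6 | q | s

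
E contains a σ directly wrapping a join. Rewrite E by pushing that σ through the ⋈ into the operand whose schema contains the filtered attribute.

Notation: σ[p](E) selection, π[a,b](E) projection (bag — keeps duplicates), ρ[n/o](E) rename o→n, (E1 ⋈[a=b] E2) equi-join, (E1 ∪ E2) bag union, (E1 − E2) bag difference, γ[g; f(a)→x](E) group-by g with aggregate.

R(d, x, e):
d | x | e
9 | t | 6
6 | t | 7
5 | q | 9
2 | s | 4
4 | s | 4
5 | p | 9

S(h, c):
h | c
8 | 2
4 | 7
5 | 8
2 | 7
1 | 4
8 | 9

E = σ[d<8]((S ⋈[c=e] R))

σ filters on d, owned by the right side.
E' = (S ⋈[c=e] σ[d<8](R))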